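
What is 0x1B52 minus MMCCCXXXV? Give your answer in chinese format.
Convert 0x1B52 (hexadecimal) → 1×4096 + 11×256 + 5×16 + 2 = 6994 (decimal)
Convert MMCCCXXXV (Roman numeral) → 1000 + 1000 + 100 + 100 + 100 + 10 + 10 + 10 + 5 = 2335 (decimal)
Compute 6994 - 2335 = 4659
Convert 4659 (decimal) → 4659 = 4×1000 + 6×100 + 5×10 + 9 → 四千六百五十九 (Chinese numeral)
四千六百五十九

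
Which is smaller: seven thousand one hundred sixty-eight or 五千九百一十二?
Convert seven thousand one hundred sixty-eight (English words) → 7×1000 + 1×100 + 68 = 7168 (decimal)
Convert 五千九百一十二 (Chinese numeral) → 5×1000 + 9×100 + 1×10 + 2 = 5912 (decimal)
Compare 7168 vs 5912: smaller = 5912
5912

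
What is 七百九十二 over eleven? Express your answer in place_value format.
Convert 七百九十二 (Chinese numeral) → 7×100 + 9×10 + 2 = 792 (decimal)
Convert eleven (English words) → 11 (decimal)
Compute 792 ÷ 11 = 72
Convert 72 (decimal) → 72 = 7×10 + 2 → 7 tens, 2 ones (place-value notation)
7 tens, 2 ones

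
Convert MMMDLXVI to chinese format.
Convert MMMDLXVI (Roman numeral) → 1000 + 1000 + 1000 + 500 + 50 + 10 + 5 + 1 = 3566 (decimal)
Convert 3566 (decimal) → 3566 = 3×1000 + 5×100 + 6×10 + 6 → 三千五百六十六 (Chinese numeral)
三千五百六十六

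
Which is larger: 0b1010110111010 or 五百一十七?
Convert 0b1010110111010 (binary) → 4096 + 1024 + 256 + 128 + 32 + 16 + 8 + 2 = 5562 (decimal)
Convert 五百一十七 (Chinese numeral) → 5×100 + 1×10 + 7 = 517 (decimal)
Compare 5562 vs 517: larger = 5562
5562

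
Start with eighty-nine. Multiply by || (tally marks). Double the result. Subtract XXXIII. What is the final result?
Convert eighty-nine (English words) → 89 (decimal)
Start: 89
Convert || (tally marks) → 2 (decimal)
89 × 2 = 178
178 × 2 = 356
Convert XXXIII (Roman numeral) → 10 + 10 + 10 + 1 + 1 + 1 = 33 (decimal)
356 - 33 = 323
323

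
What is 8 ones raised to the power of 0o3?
Convert 8 ones (place-value notation) → 8 (decimal)
Convert 0o3 (octal) → 3 (decimal)
Compute 8 ^ 3 = 512
512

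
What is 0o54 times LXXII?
Convert 0o54 (octal) → 5×8 + 4 = 44 (decimal)
Convert LXXII (Roman numeral) → 50 + 10 + 10 + 1 + 1 = 72 (decimal)
Compute 44 × 72 = 3168
3168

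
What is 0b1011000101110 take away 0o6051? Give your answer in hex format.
Convert 0b1011000101110 (binary) → 4096 + 1024 + 512 + 32 + 8 + 4 + 2 = 5678 (decimal)
Convert 0o6051 (octal) → 6×512 + 5×8 + 1 = 3113 (decimal)
Compute 5678 - 3113 = 2565
Convert 2565 (decimal) → 2565 = 10×256 + 5 → 0xA05 (hexadecimal)
0xA05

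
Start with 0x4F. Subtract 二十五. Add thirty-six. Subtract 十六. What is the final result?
Convert 0x4F (hexadecimal) → 4×16 + 15 = 79 (decimal)
Start: 79
Convert 二十五 (Chinese numeral) → 2×10 + 5 = 25 (decimal)
79 - 25 = 54
Convert thirty-six (English words) → 36 (decimal)
54 + 36 = 90
Convert 十六 (Chinese numeral) → 1×10 + 6 = 16 (decimal)
90 - 16 = 74
74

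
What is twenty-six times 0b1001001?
Convert twenty-six (English words) → 26 (decimal)
Convert 0b1001001 (binary) → 64 + 8 + 1 = 73 (decimal)
Compute 26 × 73 = 1898
1898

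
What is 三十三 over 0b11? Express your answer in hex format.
Convert 三十三 (Chinese numeral) → 3×10 + 3 = 33 (decimal)
Convert 0b11 (binary) → 2 + 1 = 3 (decimal)
Compute 33 ÷ 3 = 11
Convert 11 (decimal) → 0xB (hexadecimal)
0xB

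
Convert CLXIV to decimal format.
Convert CLXIV (Roman numeral) → 100 + 50 + 10 + 4 = 164 (decimal)
164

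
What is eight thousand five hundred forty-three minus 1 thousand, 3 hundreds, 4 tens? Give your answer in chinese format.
Convert eight thousand five hundred forty-three (English words) → 8×1000 + 5×100 + 43 = 8543 (decimal)
Convert 1 thousand, 3 hundreds, 4 tens (place-value notation) → 1×1000 + 3×100 + 4×10 = 1340 (decimal)
Compute 8543 - 1340 = 7203
Convert 7203 (decimal) → 7203 = 7×1000 + 2×100 + 3 → 七千二百零三 (Chinese numeral)
七千二百零三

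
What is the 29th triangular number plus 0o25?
The 29th triangular number = 29×30/2 = 435
Convert 0o25 (octal) → 2×8 + 5 = 21 (decimal)
Compute 435 + 21 = 456
456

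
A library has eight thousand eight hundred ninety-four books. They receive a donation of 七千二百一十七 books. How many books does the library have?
Convert eight thousand eight hundred ninety-four (English words) → 8×1000 + 8×100 + 94 = 8894 (decimal)
Convert 七千二百一十七 (Chinese numeral) → 7×1000 + 2×100 + 1×10 + 7 = 7217 (decimal)
Compute 8894 + 7217 = 16111
16111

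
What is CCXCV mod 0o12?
Convert CCXCV (Roman numeral) → 100 + 100 + 90 + 5 = 295 (decimal)
Convert 0o12 (octal) → 1×8 + 2 = 10 (decimal)
Compute 295 mod 10 = 5
5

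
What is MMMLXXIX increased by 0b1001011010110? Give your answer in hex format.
Convert MMMLXXIX (Roman numeral) → 1000 + 1000 + 1000 + 50 + 10 + 10 + 9 = 3079 (decimal)
Convert 0b1001011010110 (binary) → 4096 + 512 + 128 + 64 + 16 + 4 + 2 = 4822 (decimal)
Compute 3079 + 4822 = 7901
Convert 7901 (decimal) → 7901 = 1×4096 + 14×256 + 13×16 + 13 → 0x1EDD (hexadecimal)
0x1EDD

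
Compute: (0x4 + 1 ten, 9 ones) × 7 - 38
Convert 0x4 (hexadecimal) → 4 (decimal)
Convert 1 ten, 9 ones (place-value notation) → 1×10 + 9 = 19 (decimal)
Expression in decimal: (4 + 19) × 7 - 38
Parentheses first: 4 + 19 = 23
Multiply: 23 × 7 = 161
Subtract: 161 - 38 = 123
123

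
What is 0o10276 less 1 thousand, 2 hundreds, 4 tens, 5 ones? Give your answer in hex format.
Convert 0o10276 (octal) → 1×4096 + 2×64 + 7×8 + 6 = 4286 (decimal)
Convert 1 thousand, 2 hundreds, 4 tens, 5 ones (place-value notation) → 1×1000 + 2×100 + 4×10 + 5 = 1245 (decimal)
Compute 4286 - 1245 = 3041
Convert 3041 (decimal) → 3041 = 11×256 + 14×16 + 1 → 0xBE1 (hexadecimal)
0xBE1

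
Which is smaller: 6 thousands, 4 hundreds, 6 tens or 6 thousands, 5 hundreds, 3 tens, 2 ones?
Convert 6 thousands, 4 hundreds, 6 tens (place-value notation) → 6×1000 + 4×100 + 6×10 = 6460 (decimal)
Convert 6 thousands, 5 hundreds, 3 tens, 2 ones (place-value notation) → 6×1000 + 5×100 + 3×10 + 2 = 6532 (decimal)
Compare 6460 vs 6532: smaller = 6460
6460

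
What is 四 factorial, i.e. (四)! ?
Convert 四 (Chinese numeral) → 4 (decimal)
Compute 4! = 24
24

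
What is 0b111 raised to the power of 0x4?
Convert 0b111 (binary) → 4 + 2 + 1 = 7 (decimal)
Convert 0x4 (hexadecimal) → 4 (decimal)
Compute 7 ^ 4 = 2401
2401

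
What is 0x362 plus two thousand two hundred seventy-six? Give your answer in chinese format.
Convert 0x362 (hexadecimal) → 3×256 + 6×16 + 2 = 866 (decimal)
Convert two thousand two hundred seventy-six (English words) → 2×1000 + 2×100 + 76 = 2276 (decimal)
Compute 866 + 2276 = 3142
Convert 3142 (decimal) → 3142 = 3×1000 + 1×100 + 4×10 + 2 → 三千一百四十二 (Chinese numeral)
三千一百四十二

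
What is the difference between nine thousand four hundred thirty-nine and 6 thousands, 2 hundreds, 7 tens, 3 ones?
Convert nine thousand four hundred thirty-nine (English words) → 9×1000 + 4×100 + 39 = 9439 (decimal)
Convert 6 thousands, 2 hundreds, 7 tens, 3 ones (place-value notation) → 6×1000 + 2×100 + 7×10 + 3 = 6273 (decimal)
Difference: |9439 - 6273| = 3166
3166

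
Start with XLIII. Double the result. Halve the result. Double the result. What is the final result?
Convert XLIII (Roman numeral) → 40 + 1 + 1 + 1 = 43 (decimal)
Start: 43
43 × 2 = 86
86 ÷ 2 = 43
43 × 2 = 86
86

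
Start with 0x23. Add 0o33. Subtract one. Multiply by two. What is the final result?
Convert 0x23 (hexadecimal) → 2×16 + 3 = 35 (decimal)
Start: 35
Convert 0o33 (octal) → 3×8 + 3 = 27 (decimal)
35 + 27 = 62
Convert one (English words) → 1 (decimal)
62 - 1 = 61
Convert two (English words) → 2 (decimal)
61 × 2 = 122
122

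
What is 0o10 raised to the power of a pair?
Convert 0o10 (octal) → 1×8 = 8 (decimal)
Convert a pair (colloquial) → 2 (decimal)
Compute 8 ^ 2 = 64
64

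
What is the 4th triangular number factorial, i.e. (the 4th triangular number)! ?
Convert the 4th triangular number (triangular index) → 4×5/2 = 10 (decimal)
Compute 10! = 3628800
3628800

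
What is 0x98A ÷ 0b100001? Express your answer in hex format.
Convert 0x98A (hexadecimal) → 9×256 + 8×16 + 10 = 2442 (decimal)
Convert 0b100001 (binary) → 32 + 1 = 33 (decimal)
Compute 2442 ÷ 33 = 74
Convert 74 (decimal) → 74 = 4×16 + 10 → 0x4A (hexadecimal)
0x4A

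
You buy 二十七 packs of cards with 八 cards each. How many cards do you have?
Convert 八 (Chinese numeral) → 8 (decimal)
Convert 二十七 (Chinese numeral) → 2×10 + 7 = 27 (decimal)
Compute 8 × 27 = 216
216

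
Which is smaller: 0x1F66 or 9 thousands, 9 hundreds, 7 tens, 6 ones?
Convert 0x1F66 (hexadecimal) → 1×4096 + 15×256 + 6×16 + 6 = 8038 (decimal)
Convert 9 thousands, 9 hundreds, 7 tens, 6 ones (place-value notation) → 9×1000 + 9×100 + 7×10 + 6 = 9976 (decimal)
Compare 8038 vs 9976: smaller = 8038
8038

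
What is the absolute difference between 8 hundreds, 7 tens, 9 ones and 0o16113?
Convert 8 hundreds, 7 tens, 9 ones (place-value notation) → 8×100 + 7×10 + 9 = 879 (decimal)
Convert 0o16113 (octal) → 1×4096 + 6×512 + 1×64 + 1×8 + 3 = 7243 (decimal)
Compute |879 - 7243| = 6364
6364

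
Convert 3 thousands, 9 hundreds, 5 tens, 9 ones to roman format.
Convert 3 thousands, 9 hundreds, 5 tens, 9 ones (place-value notation) → 3×1000 + 9×100 + 5×10 + 9 = 3959 (decimal)
Convert 3959 (decimal) → 3959 = 1000 + 1000 + 1000 + 900 + 50 + 9 → MMMCMLIX (Roman numeral)
MMMCMLIX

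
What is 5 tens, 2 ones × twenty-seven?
Convert 5 tens, 2 ones (place-value notation) → 5×10 + 2 = 52 (decimal)
Convert twenty-seven (English words) → 27 (decimal)
Compute 52 × 27 = 1404
1404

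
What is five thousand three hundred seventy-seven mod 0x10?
Convert five thousand three hundred seventy-seven (English words) → 5×1000 + 3×100 + 77 = 5377 (decimal)
Convert 0x10 (hexadecimal) → 1×16 = 16 (decimal)
Compute 5377 mod 16 = 1
1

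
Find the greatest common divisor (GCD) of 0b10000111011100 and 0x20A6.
Convert 0b10000111011100 (binary) → 8192 + 256 + 128 + 64 + 16 + 8 + 4 = 8668 (decimal)
Convert 0x20A6 (hexadecimal) → 2×4096 + 10×16 + 6 = 8358 (decimal)
Compute gcd(8668, 8358) = 2
2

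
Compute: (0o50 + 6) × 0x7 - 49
Convert 0o50 (octal) → 5×8 = 40 (decimal)
Convert 0x7 (hexadecimal) → 7 (decimal)
Expression in decimal: (40 + 6) × 7 - 49
Parentheses first: 40 + 6 = 46
Multiply: 46 × 7 = 322
Subtract: 322 - 49 = 273
273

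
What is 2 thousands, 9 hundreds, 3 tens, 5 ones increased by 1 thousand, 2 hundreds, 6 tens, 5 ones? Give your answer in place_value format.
Convert 2 thousands, 9 hundreds, 3 tens, 5 ones (place-value notation) → 2×1000 + 9×100 + 3×10 + 5 = 2935 (decimal)
Convert 1 thousand, 2 hundreds, 6 tens, 5 ones (place-value notation) → 1×1000 + 2×100 + 6×10 + 5 = 1265 (decimal)
Compute 2935 + 1265 = 4200
Convert 4200 (decimal) → 4200 = 4×1000 + 2×100 → 4 thousands, 2 hundreds (place-value notation)
4 thousands, 2 hundreds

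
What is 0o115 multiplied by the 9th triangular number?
Convert 0o115 (octal) → 1×64 + 1×8 + 5 = 77 (decimal)
Convert the 9th triangular number (triangular index) → 9×10/2 = 45 (decimal)
Compute 77 × 45 = 3465
3465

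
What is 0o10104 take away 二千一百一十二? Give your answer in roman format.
Convert 0o10104 (octal) → 1×4096 + 1×64 + 4 = 4164 (decimal)
Convert 二千一百一十二 (Chinese numeral) → 2×1000 + 1×100 + 1×10 + 2 = 2112 (decimal)
Compute 4164 - 2112 = 2052
Convert 2052 (decimal) → 2052 = 1000 + 1000 + 50 + 1 + 1 → MMLII (Roman numeral)
MMLII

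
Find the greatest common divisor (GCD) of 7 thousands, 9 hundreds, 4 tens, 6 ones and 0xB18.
Convert 7 thousands, 9 hundreds, 4 tens, 6 ones (place-value notation) → 7×1000 + 9×100 + 4×10 + 6 = 7946 (decimal)
Convert 0xB18 (hexadecimal) → 11×256 + 1×16 + 8 = 2840 (decimal)
Compute gcd(7946, 2840) = 2
2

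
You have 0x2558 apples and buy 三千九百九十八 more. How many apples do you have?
Convert 0x2558 (hexadecimal) → 2×4096 + 5×256 + 5×16 + 8 = 9560 (decimal)
Convert 三千九百九十八 (Chinese numeral) → 3×1000 + 9×100 + 9×10 + 8 = 3998 (decimal)
Compute 9560 + 3998 = 13558
13558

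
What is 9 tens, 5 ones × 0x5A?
Convert 9 tens, 5 ones (place-value notation) → 9×10 + 5 = 95 (decimal)
Convert 0x5A (hexadecimal) → 5×16 + 10 = 90 (decimal)
Compute 95 × 90 = 8550
8550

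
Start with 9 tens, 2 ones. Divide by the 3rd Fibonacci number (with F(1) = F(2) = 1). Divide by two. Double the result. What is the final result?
Convert 9 tens, 2 ones (place-value notation) → 9×10 + 2 = 92 (decimal)
Start: 92
Convert the 3rd Fibonacci number (with F(1) = F(2) = 1) (Fibonacci index) → 1, 1, 2 → 2 (decimal)
92 ÷ 2 = 46
Convert two (English words) → 2 (decimal)
46 ÷ 2 = 23
23 × 2 = 46
46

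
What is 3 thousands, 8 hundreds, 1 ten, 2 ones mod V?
Convert 3 thousands, 8 hundreds, 1 ten, 2 ones (place-value notation) → 3×1000 + 8×100 + 1×10 + 2 = 3812 (decimal)
Convert V (Roman numeral) → 5 (decimal)
Compute 3812 mod 5 = 2
2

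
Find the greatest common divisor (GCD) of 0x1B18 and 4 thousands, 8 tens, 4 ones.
Convert 0x1B18 (hexadecimal) → 1×4096 + 11×256 + 1×16 + 8 = 6936 (decimal)
Convert 4 thousands, 8 tens, 4 ones (place-value notation) → 4×1000 + 8×10 + 4 = 4084 (decimal)
Compute gcd(6936, 4084) = 4
4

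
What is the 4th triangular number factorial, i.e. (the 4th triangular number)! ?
Convert the 4th triangular number (triangular index) → 4×5/2 = 10 (decimal)
Compute 10! = 3628800
3628800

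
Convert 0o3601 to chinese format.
Convert 0o3601 (octal) → 3×512 + 6×64 + 1 = 1921 (decimal)
Convert 1921 (decimal) → 1921 = 1×1000 + 9×100 + 2×10 + 1 → 一千九百二十一 (Chinese numeral)
一千九百二十一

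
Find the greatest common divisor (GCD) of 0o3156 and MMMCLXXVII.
Convert 0o3156 (octal) → 3×512 + 1×64 + 5×8 + 6 = 1646 (decimal)
Convert MMMCLXXVII (Roman numeral) → 1000 + 1000 + 1000 + 100 + 50 + 10 + 10 + 5 + 1 + 1 = 3177 (decimal)
Compute gcd(1646, 3177) = 1
1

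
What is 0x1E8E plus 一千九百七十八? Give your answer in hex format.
Convert 0x1E8E (hexadecimal) → 1×4096 + 14×256 + 8×16 + 14 = 7822 (decimal)
Convert 一千九百七十八 (Chinese numeral) → 1×1000 + 9×100 + 7×10 + 8 = 1978 (decimal)
Compute 7822 + 1978 = 9800
Convert 9800 (decimal) → 9800 = 2×4096 + 6×256 + 4×16 + 8 → 0x2648 (hexadecimal)
0x2648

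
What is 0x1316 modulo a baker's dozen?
Convert 0x1316 (hexadecimal) → 1×4096 + 3×256 + 1×16 + 6 = 4886 (decimal)
Convert a baker's dozen (colloquial) → 13 (decimal)
Compute 4886 mod 13 = 11
11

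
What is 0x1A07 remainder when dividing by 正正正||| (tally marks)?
Convert 0x1A07 (hexadecimal) → 1×4096 + 10×256 + 7 = 6663 (decimal)
Convert 正正正||| (tally marks) → 5 + 5 + 5 + 3 = 18 (decimal)
Compute 6663 mod 18 = 3
3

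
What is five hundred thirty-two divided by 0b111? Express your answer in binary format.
Convert five hundred thirty-two (English words) → 5×100 + 32 = 532 (decimal)
Convert 0b111 (binary) → 4 + 2 + 1 = 7 (decimal)
Compute 532 ÷ 7 = 76
Convert 76 (decimal) → 76 = 64 + 8 + 4 → 0b1001100 (binary)
0b1001100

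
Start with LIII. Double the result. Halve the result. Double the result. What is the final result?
Convert LIII (Roman numeral) → 50 + 1 + 1 + 1 = 53 (decimal)
Start: 53
53 × 2 = 106
106 ÷ 2 = 53
53 × 2 = 106
106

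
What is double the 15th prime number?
The 15th prime number = 47
Compute 47 × 2 = 94
94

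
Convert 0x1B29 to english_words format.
Convert 0x1B29 (hexadecimal) → 1×4096 + 11×256 + 2×16 + 9 = 6953 (decimal)
Convert 6953 (decimal) → 6953 = 6×1000 + 9×100 + 53 → six thousand nine hundred fifty-three (English words)
six thousand nine hundred fifty-three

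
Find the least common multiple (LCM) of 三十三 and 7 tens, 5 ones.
Convert 三十三 (Chinese numeral) → 3×10 + 3 = 33 (decimal)
Convert 7 tens, 5 ones (place-value notation) → 7×10 + 5 = 75 (decimal)
Compute lcm(33, 75) = 825
825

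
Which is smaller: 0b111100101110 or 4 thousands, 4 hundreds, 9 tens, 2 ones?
Convert 0b111100101110 (binary) → 2048 + 1024 + 512 + 256 + 32 + 8 + 4 + 2 = 3886 (decimal)
Convert 4 thousands, 4 hundreds, 9 tens, 2 ones (place-value notation) → 4×1000 + 4×100 + 9×10 + 2 = 4492 (decimal)
Compare 3886 vs 4492: smaller = 3886
3886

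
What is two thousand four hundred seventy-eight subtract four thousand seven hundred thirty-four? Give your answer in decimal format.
Convert two thousand four hundred seventy-eight (English words) → 2×1000 + 4×100 + 78 = 2478 (decimal)
Convert four thousand seven hundred thirty-four (English words) → 4×1000 + 7×100 + 34 = 4734 (decimal)
Compute 2478 - 4734 = -2256
-2256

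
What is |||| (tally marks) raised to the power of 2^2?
Convert |||| (tally marks) → 4 (decimal)
Convert 2^2 (power) → 4 (decimal)
Compute 4 ^ 4 = 256
256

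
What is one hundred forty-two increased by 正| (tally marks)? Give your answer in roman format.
Convert one hundred forty-two (English words) → 1×100 + 42 = 142 (decimal)
Convert 正| (tally marks) → 5 + 1 = 6 (decimal)
Compute 142 + 6 = 148
Convert 148 (decimal) → 148 = 100 + 40 + 5 + 1 + 1 + 1 → CXLVIII (Roman numeral)
CXLVIII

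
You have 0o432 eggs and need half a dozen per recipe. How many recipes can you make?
Convert 0o432 (octal) → 4×64 + 3×8 + 2 = 282 (decimal)
Convert half a dozen (colloquial) → 6 (decimal)
Compute 282 ÷ 6 = 47
47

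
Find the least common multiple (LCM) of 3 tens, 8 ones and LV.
Convert 3 tens, 8 ones (place-value notation) → 3×10 + 8 = 38 (decimal)
Convert LV (Roman numeral) → 50 + 5 = 55 (decimal)
Compute lcm(38, 55) = 2090
2090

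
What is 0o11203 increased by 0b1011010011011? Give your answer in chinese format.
Convert 0o11203 (octal) → 1×4096 + 1×512 + 2×64 + 3 = 4739 (decimal)
Convert 0b1011010011011 (binary) → 4096 + 1024 + 512 + 128 + 16 + 8 + 2 + 1 = 5787 (decimal)
Compute 4739 + 5787 = 10526
Convert 10526 (decimal) → 10526 = 1×10000 + 5×100 + 2×10 + 6 → 一万零五百二十六 (Chinese numeral)
一万零五百二十六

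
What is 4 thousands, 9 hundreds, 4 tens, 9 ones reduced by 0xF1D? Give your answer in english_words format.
Convert 4 thousands, 9 hundreds, 4 tens, 9 ones (place-value notation) → 4×1000 + 9×100 + 4×10 + 9 = 4949 (decimal)
Convert 0xF1D (hexadecimal) → 15×256 + 1×16 + 13 = 3869 (decimal)
Compute 4949 - 3869 = 1080
Convert 1080 (decimal) → 1080 = 1×1000 + 80 → one thousand eighty (English words)
one thousand eighty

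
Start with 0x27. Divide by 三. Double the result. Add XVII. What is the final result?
Convert 0x27 (hexadecimal) → 2×16 + 7 = 39 (decimal)
Start: 39
Convert 三 (Chinese numeral) → 3 (decimal)
39 ÷ 3 = 13
13 × 2 = 26
Convert XVII (Roman numeral) → 10 + 5 + 1 + 1 = 17 (decimal)
26 + 17 = 43
43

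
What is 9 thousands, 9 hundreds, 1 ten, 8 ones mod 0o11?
Convert 9 thousands, 9 hundreds, 1 ten, 8 ones (place-value notation) → 9×1000 + 9×100 + 1×10 + 8 = 9918 (decimal)
Convert 0o11 (octal) → 1×8 + 1 = 9 (decimal)
Compute 9918 mod 9 = 0
0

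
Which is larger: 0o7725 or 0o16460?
Convert 0o7725 (octal) → 7×512 + 7×64 + 2×8 + 5 = 4053 (decimal)
Convert 0o16460 (octal) → 1×4096 + 6×512 + 4×64 + 6×8 = 7472 (decimal)
Compare 4053 vs 7472: larger = 7472
7472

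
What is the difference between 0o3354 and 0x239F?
Convert 0o3354 (octal) → 3×512 + 3×64 + 5×8 + 4 = 1772 (decimal)
Convert 0x239F (hexadecimal) → 2×4096 + 3×256 + 9×16 + 15 = 9119 (decimal)
Difference: |1772 - 9119| = 7347
7347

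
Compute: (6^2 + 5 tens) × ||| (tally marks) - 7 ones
Convert 6^2 (power) → 36 (decimal)
Convert 5 tens (place-value notation) → 5×10 = 50 (decimal)
Convert ||| (tally marks) → 3 (decimal)
Convert 7 ones (place-value notation) → 7 (decimal)
Expression in decimal: (36 + 50) × 3 - 7
Parentheses first: 36 + 50 = 86
Multiply: 86 × 3 = 258
Subtract: 258 - 7 = 251
251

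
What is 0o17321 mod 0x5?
Convert 0o17321 (octal) → 1×4096 + 7×512 + 3×64 + 2×8 + 1 = 7889 (decimal)
Convert 0x5 (hexadecimal) → 5 (decimal)
Compute 7889 mod 5 = 4
4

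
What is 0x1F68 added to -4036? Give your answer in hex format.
Convert 0x1F68 (hexadecimal) → 1×4096 + 15×256 + 6×16 + 8 = 8040 (decimal)
Compute 8040 + -4036 = 4004
Convert 4004 (decimal) → 4004 = 15×256 + 10×16 + 4 → 0xFA4 (hexadecimal)
0xFA4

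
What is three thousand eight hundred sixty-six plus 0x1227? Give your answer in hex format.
Convert three thousand eight hundred sixty-six (English words) → 3×1000 + 8×100 + 66 = 3866 (decimal)
Convert 0x1227 (hexadecimal) → 1×4096 + 2×256 + 2×16 + 7 = 4647 (decimal)
Compute 3866 + 4647 = 8513
Convert 8513 (decimal) → 8513 = 2×4096 + 1×256 + 4×16 + 1 → 0x2141 (hexadecimal)
0x2141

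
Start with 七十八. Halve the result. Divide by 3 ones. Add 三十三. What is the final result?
Convert 七十八 (Chinese numeral) → 7×10 + 8 = 78 (decimal)
Start: 78
78 ÷ 2 = 39
Convert 3 ones (place-value notation) → 3 (decimal)
39 ÷ 3 = 13
Convert 三十三 (Chinese numeral) → 3×10 + 3 = 33 (decimal)
13 + 33 = 46
46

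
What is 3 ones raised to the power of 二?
Convert 3 ones (place-value notation) → 3 (decimal)
Convert 二 (Chinese numeral) → 2 (decimal)
Compute 3 ^ 2 = 9
9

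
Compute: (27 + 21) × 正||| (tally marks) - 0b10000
Convert 正||| (tally marks) → 5 + 3 = 8 (decimal)
Convert 0b10000 (binary) → 16 (decimal)
Expression in decimal: (27 + 21) × 8 - 16
Parentheses first: 27 + 21 = 48
Multiply: 48 × 8 = 384
Subtract: 384 - 16 = 368
368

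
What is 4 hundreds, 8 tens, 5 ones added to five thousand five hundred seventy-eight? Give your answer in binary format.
Convert 4 hundreds, 8 tens, 5 ones (place-value notation) → 4×100 + 8×10 + 5 = 485 (decimal)
Convert five thousand five hundred seventy-eight (English words) → 5×1000 + 5×100 + 78 = 5578 (decimal)
Compute 485 + 5578 = 6063
Convert 6063 (decimal) → 6063 = 4096 + 1024 + 512 + 256 + 128 + 32 + 8 + 4 + 2 + 1 → 0b1011110101111 (binary)
0b1011110101111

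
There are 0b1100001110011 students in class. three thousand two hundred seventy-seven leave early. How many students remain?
Convert 0b1100001110011 (binary) → 4096 + 2048 + 64 + 32 + 16 + 2 + 1 = 6259 (decimal)
Convert three thousand two hundred seventy-seven (English words) → 3×1000 + 2×100 + 77 = 3277 (decimal)
Compute 6259 - 3277 = 2982
2982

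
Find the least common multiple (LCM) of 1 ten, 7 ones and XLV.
Convert 1 ten, 7 ones (place-value notation) → 1×10 + 7 = 17 (decimal)
Convert XLV (Roman numeral) → 40 + 5 = 45 (decimal)
Compute lcm(17, 45) = 765
765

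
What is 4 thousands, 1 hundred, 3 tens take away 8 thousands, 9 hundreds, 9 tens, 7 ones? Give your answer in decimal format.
Convert 4 thousands, 1 hundred, 3 tens (place-value notation) → 4×1000 + 1×100 + 3×10 = 4130 (decimal)
Convert 8 thousands, 9 hundreds, 9 tens, 7 ones (place-value notation) → 8×1000 + 9×100 + 9×10 + 7 = 8997 (decimal)
Compute 4130 - 8997 = -4867
-4867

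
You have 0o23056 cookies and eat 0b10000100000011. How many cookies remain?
Convert 0o23056 (octal) → 2×4096 + 3×512 + 5×8 + 6 = 9774 (decimal)
Convert 0b10000100000011 (binary) → 8192 + 256 + 2 + 1 = 8451 (decimal)
Compute 9774 - 8451 = 1323
1323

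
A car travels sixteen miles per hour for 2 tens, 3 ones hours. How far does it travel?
Convert sixteen (English words) → 16 (decimal)
Convert 2 tens, 3 ones (place-value notation) → 2×10 + 3 = 23 (decimal)
Compute 16 × 23 = 368
368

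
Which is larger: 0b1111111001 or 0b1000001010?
Convert 0b1111111001 (binary) → 512 + 256 + 128 + 64 + 32 + 16 + 8 + 1 = 1017 (decimal)
Convert 0b1000001010 (binary) → 512 + 8 + 2 = 522 (decimal)
Compare 1017 vs 522: larger = 1017
1017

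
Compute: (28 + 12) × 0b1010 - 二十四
Convert 0b1010 (binary) → 8 + 2 = 10 (decimal)
Convert 二十四 (Chinese numeral) → 2×10 + 4 = 24 (decimal)
Expression in decimal: (28 + 12) × 10 - 24
Parentheses first: 28 + 12 = 40
Multiply: 40 × 10 = 400
Subtract: 400 - 24 = 376
376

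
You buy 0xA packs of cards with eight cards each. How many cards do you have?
Convert eight (English words) → 8 (decimal)
Convert 0xA (hexadecimal) → 10 (decimal)
Compute 8 × 10 = 80
80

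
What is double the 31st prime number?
The 31st prime number = 127
Compute 127 × 2 = 254
254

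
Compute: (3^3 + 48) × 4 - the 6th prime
Convert 3^3 (power) → 27 (decimal)
Convert the 6th prime (prime index) → 13 (decimal)
Expression in decimal: (27 + 48) × 4 - 13
Parentheses first: 27 + 48 = 75
Multiply: 75 × 4 = 300
Subtract: 300 - 13 = 287
287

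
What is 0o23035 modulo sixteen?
Convert 0o23035 (octal) → 2×4096 + 3×512 + 3×8 + 5 = 9757 (decimal)
Convert sixteen (English words) → 16 (decimal)
Compute 9757 mod 16 = 13
13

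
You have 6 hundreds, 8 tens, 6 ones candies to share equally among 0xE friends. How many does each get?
Convert 6 hundreds, 8 tens, 6 ones (place-value notation) → 6×100 + 8×10 + 6 = 686 (decimal)
Convert 0xE (hexadecimal) → 14 (decimal)
Compute 686 ÷ 14 = 49
49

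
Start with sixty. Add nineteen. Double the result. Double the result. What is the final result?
Convert sixty (English words) → 60 (decimal)
Start: 60
Convert nineteen (English words) → 19 (decimal)
60 + 19 = 79
79 × 2 = 158
158 × 2 = 316
316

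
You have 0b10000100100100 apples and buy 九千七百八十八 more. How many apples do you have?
Convert 0b10000100100100 (binary) → 8192 + 256 + 32 + 4 = 8484 (decimal)
Convert 九千七百八十八 (Chinese numeral) → 9×1000 + 7×100 + 8×10 + 8 = 9788 (decimal)
Compute 8484 + 9788 = 18272
18272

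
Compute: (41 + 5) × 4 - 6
Parentheses first: 41 + 5 = 46
Multiply: 46 × 4 = 184
Subtract: 184 - 6 = 178
178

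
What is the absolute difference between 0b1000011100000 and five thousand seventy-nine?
Convert 0b1000011100000 (binary) → 4096 + 128 + 64 + 32 = 4320 (decimal)
Convert five thousand seventy-nine (English words) → 5×1000 + 79 = 5079 (decimal)
Compute |4320 - 5079| = 759
759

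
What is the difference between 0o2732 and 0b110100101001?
Convert 0o2732 (octal) → 2×512 + 7×64 + 3×8 + 2 = 1498 (decimal)
Convert 0b110100101001 (binary) → 2048 + 1024 + 256 + 32 + 8 + 1 = 3369 (decimal)
Difference: |1498 - 3369| = 1871
1871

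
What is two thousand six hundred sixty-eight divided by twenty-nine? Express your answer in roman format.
Convert two thousand six hundred sixty-eight (English words) → 2×1000 + 6×100 + 68 = 2668 (decimal)
Convert twenty-nine (English words) → 29 (decimal)
Compute 2668 ÷ 29 = 92
Convert 92 (decimal) → 92 = 90 + 1 + 1 → XCII (Roman numeral)
XCII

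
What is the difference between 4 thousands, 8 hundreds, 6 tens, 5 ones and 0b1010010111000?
Convert 4 thousands, 8 hundreds, 6 tens, 5 ones (place-value notation) → 4×1000 + 8×100 + 6×10 + 5 = 4865 (decimal)
Convert 0b1010010111000 (binary) → 4096 + 1024 + 128 + 32 + 16 + 8 = 5304 (decimal)
Difference: |4865 - 5304| = 439
439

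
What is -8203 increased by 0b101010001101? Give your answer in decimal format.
Convert 0b101010001101 (binary) → 2048 + 512 + 128 + 8 + 4 + 1 = 2701 (decimal)
Compute -8203 + 2701 = -5502
-5502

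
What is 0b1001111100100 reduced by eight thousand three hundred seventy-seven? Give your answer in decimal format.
Convert 0b1001111100100 (binary) → 4096 + 512 + 256 + 128 + 64 + 32 + 4 = 5092 (decimal)
Convert eight thousand three hundred seventy-seven (English words) → 8×1000 + 3×100 + 77 = 8377 (decimal)
Compute 5092 - 8377 = -3285
-3285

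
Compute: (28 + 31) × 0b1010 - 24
Convert 0b1010 (binary) → 8 + 2 = 10 (decimal)
Expression in decimal: (28 + 31) × 10 - 24
Parentheses first: 28 + 31 = 59
Multiply: 59 × 10 = 590
Subtract: 590 - 24 = 566
566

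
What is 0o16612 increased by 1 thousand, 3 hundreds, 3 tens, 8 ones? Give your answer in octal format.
Convert 0o16612 (octal) → 1×4096 + 6×512 + 6×64 + 1×8 + 2 = 7562 (decimal)
Convert 1 thousand, 3 hundreds, 3 tens, 8 ones (place-value notation) → 1×1000 + 3×100 + 3×10 + 8 = 1338 (decimal)
Compute 7562 + 1338 = 8900
Convert 8900 (decimal) → 8900 = 2×4096 + 1×512 + 3×64 + 4 → 0o21304 (octal)
0o21304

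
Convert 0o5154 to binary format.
Convert 0o5154 (octal) → 5×512 + 1×64 + 5×8 + 4 = 2668 (decimal)
Convert 2668 (decimal) → 2668 = 2048 + 512 + 64 + 32 + 8 + 4 → 0b101001101100 (binary)
0b101001101100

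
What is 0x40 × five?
Convert 0x40 (hexadecimal) → 4×16 = 64 (decimal)
Convert five (English words) → 5 (decimal)
Compute 64 × 5 = 320
320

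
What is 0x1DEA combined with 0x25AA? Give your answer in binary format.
Convert 0x1DEA (hexadecimal) → 1×4096 + 13×256 + 14×16 + 10 = 7658 (decimal)
Convert 0x25AA (hexadecimal) → 2×4096 + 5×256 + 10×16 + 10 = 9642 (decimal)
Compute 7658 + 9642 = 17300
Convert 17300 (decimal) → 17300 = 16384 + 512 + 256 + 128 + 16 + 4 → 0b100001110010100 (binary)
0b100001110010100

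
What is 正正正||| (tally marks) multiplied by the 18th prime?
Convert 正正正||| (tally marks) → 5 + 5 + 5 + 3 = 18 (decimal)
Convert the 18th prime (prime index) → 61 (decimal)
Compute 18 × 61 = 1098
1098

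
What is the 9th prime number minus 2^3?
The 9th prime number = 23
Convert 2^3 (power) → 8 (decimal)
Compute 23 - 8 = 15
15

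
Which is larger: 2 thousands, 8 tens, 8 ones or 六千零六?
Convert 2 thousands, 8 tens, 8 ones (place-value notation) → 2×1000 + 8×10 + 8 = 2088 (decimal)
Convert 六千零六 (Chinese numeral) → 6×1000 + 6 = 6006 (decimal)
Compare 2088 vs 6006: larger = 6006
6006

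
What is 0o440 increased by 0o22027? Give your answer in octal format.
Convert 0o440 (octal) → 4×64 + 4×8 = 288 (decimal)
Convert 0o22027 (octal) → 2×4096 + 2×512 + 2×8 + 7 = 9239 (decimal)
Compute 288 + 9239 = 9527
Convert 9527 (decimal) → 9527 = 2×4096 + 2×512 + 4×64 + 6×8 + 7 → 0o22467 (octal)
0o22467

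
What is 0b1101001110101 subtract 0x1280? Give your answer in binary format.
Convert 0b1101001110101 (binary) → 4096 + 2048 + 512 + 64 + 32 + 16 + 4 + 1 = 6773 (decimal)
Convert 0x1280 (hexadecimal) → 1×4096 + 2×256 + 8×16 = 4736 (decimal)
Compute 6773 - 4736 = 2037
Convert 2037 (decimal) → 2037 = 1024 + 512 + 256 + 128 + 64 + 32 + 16 + 4 + 1 → 0b11111110101 (binary)
0b11111110101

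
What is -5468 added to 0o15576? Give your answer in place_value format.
Convert 0o15576 (octal) → 1×4096 + 5×512 + 5×64 + 7×8 + 6 = 7038 (decimal)
Compute -5468 + 7038 = 1570
Convert 1570 (decimal) → 1570 = 1×1000 + 5×100 + 7×10 → 1 thousand, 5 hundreds, 7 tens (place-value notation)
1 thousand, 5 hundreds, 7 tens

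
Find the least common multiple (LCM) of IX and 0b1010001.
Convert IX (Roman numeral) → 9 (decimal)
Convert 0b1010001 (binary) → 64 + 16 + 1 = 81 (decimal)
Compute lcm(9, 81) = 81
81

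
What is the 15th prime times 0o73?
Convert the 15th prime (prime index) → 47 (decimal)
Convert 0o73 (octal) → 7×8 + 3 = 59 (decimal)
Compute 47 × 59 = 2773
2773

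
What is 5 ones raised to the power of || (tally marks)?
Convert 5 ones (place-value notation) → 5 (decimal)
Convert || (tally marks) → 2 (decimal)
Compute 5 ^ 2 = 25
25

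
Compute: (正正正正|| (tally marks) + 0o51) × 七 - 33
Convert 正正正正|| (tally marks) → 5 + 5 + 5 + 5 + 2 = 22 (decimal)
Convert 0o51 (octal) → 5×8 + 1 = 41 (decimal)
Convert 七 (Chinese numeral) → 7 (decimal)
Expression in decimal: (22 + 41) × 7 - 33
Parentheses first: 22 + 41 = 63
Multiply: 63 × 7 = 441
Subtract: 441 - 33 = 408
408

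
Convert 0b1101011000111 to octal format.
Convert 0b1101011000111 (binary) → 4096 + 2048 + 512 + 128 + 64 + 4 + 2 + 1 = 6855 (decimal)
Convert 6855 (decimal) → 6855 = 1×4096 + 5×512 + 3×64 + 7 → 0o15307 (octal)
0o15307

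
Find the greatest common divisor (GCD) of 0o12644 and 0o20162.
Convert 0o12644 (octal) → 1×4096 + 2×512 + 6×64 + 4×8 + 4 = 5540 (decimal)
Convert 0o20162 (octal) → 2×4096 + 1×64 + 6×8 + 2 = 8306 (decimal)
Compute gcd(5540, 8306) = 2
2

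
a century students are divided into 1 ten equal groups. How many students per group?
Convert a century (colloquial) → 100 (decimal)
Convert 1 ten (place-value notation) → 1×10 = 10 (decimal)
Compute 100 ÷ 10 = 10
10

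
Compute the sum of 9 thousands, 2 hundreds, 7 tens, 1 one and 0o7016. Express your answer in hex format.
Convert 9 thousands, 2 hundreds, 7 tens, 1 one (place-value notation) → 9×1000 + 2×100 + 7×10 + 1 = 9271 (decimal)
Convert 0o7016 (octal) → 7×512 + 1×8 + 6 = 3598 (decimal)
Compute 9271 + 3598 = 12869
Convert 12869 (decimal) → 12869 = 3×4096 + 2×256 + 4×16 + 5 → 0x3245 (hexadecimal)
0x3245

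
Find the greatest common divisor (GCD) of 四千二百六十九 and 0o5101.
Convert 四千二百六十九 (Chinese numeral) → 4×1000 + 2×100 + 6×10 + 9 = 4269 (decimal)
Convert 0o5101 (octal) → 5×512 + 1×64 + 1 = 2625 (decimal)
Compute gcd(4269, 2625) = 3
3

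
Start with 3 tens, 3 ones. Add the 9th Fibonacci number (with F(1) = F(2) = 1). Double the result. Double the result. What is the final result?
Convert 3 tens, 3 ones (place-value notation) → 3×10 + 3 = 33 (decimal)
Start: 33
Convert the 9th Fibonacci number (with F(1) = F(2) = 1) (Fibonacci index) → 1, 1, 2, 3, 5, 8, 13, 21, 34 → 34 (decimal)
33 + 34 = 67
67 × 2 = 134
134 × 2 = 268
268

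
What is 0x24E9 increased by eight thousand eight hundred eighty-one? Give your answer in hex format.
Convert 0x24E9 (hexadecimal) → 2×4096 + 4×256 + 14×16 + 9 = 9449 (decimal)
Convert eight thousand eight hundred eighty-one (English words) → 8×1000 + 8×100 + 81 = 8881 (decimal)
Compute 9449 + 8881 = 18330
Convert 18330 (decimal) → 18330 = 4×4096 + 7×256 + 9×16 + 10 → 0x479A (hexadecimal)
0x479A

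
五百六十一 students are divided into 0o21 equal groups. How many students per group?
Convert 五百六十一 (Chinese numeral) → 5×100 + 6×10 + 1 = 561 (decimal)
Convert 0o21 (octal) → 2×8 + 1 = 17 (decimal)
Compute 561 ÷ 17 = 33
33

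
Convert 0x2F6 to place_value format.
Convert 0x2F6 (hexadecimal) → 2×256 + 15×16 + 6 = 758 (decimal)
Convert 758 (decimal) → 758 = 7×100 + 5×10 + 8 → 7 hundreds, 5 tens, 8 ones (place-value notation)
7 hundreds, 5 tens, 8 ones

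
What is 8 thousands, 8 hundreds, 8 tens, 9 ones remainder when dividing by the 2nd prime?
Convert 8 thousands, 8 hundreds, 8 tens, 9 ones (place-value notation) → 8×1000 + 8×100 + 8×10 + 9 = 8889 (decimal)
Convert the 2nd prime (prime index) → 3 (decimal)
Compute 8889 mod 3 = 0
0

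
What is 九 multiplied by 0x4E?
Convert 九 (Chinese numeral) → 9 (decimal)
Convert 0x4E (hexadecimal) → 4×16 + 14 = 78 (decimal)
Compute 9 × 78 = 702
702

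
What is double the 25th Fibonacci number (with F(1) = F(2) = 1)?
The 25th Fibonacci number (with F(1) = F(2) = 1) = 75025
Compute 75025 × 2 = 150050
150050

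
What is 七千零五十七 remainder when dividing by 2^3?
Convert 七千零五十七 (Chinese numeral) → 7×1000 + 5×10 + 7 = 7057 (decimal)
Convert 2^3 (power) → 8 (decimal)
Compute 7057 mod 8 = 1
1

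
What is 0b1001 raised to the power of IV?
Convert 0b1001 (binary) → 8 + 1 = 9 (decimal)
Convert IV (Roman numeral) → 4 (decimal)
Compute 9 ^ 4 = 6561
6561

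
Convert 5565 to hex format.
Convert 5565 (decimal) → 5565 = 1×4096 + 5×256 + 11×16 + 13 → 0x15BD (hexadecimal)
0x15BD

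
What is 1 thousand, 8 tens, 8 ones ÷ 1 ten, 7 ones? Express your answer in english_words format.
Convert 1 thousand, 8 tens, 8 ones (place-value notation) → 1×1000 + 8×10 + 8 = 1088 (decimal)
Convert 1 ten, 7 ones (place-value notation) → 1×10 + 7 = 17 (decimal)
Compute 1088 ÷ 17 = 64
Convert 64 (decimal) → sixty-four (English words)
sixty-four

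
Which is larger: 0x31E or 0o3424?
Convert 0x31E (hexadecimal) → 3×256 + 1×16 + 14 = 798 (decimal)
Convert 0o3424 (octal) → 3×512 + 4×64 + 2×8 + 4 = 1812 (decimal)
Compare 798 vs 1812: larger = 1812
1812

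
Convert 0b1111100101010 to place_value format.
Convert 0b1111100101010 (binary) → 4096 + 2048 + 1024 + 512 + 256 + 32 + 8 + 2 = 7978 (decimal)
Convert 7978 (decimal) → 7978 = 7×1000 + 9×100 + 7×10 + 8 → 7 thousands, 9 hundreds, 7 tens, 8 ones (place-value notation)
7 thousands, 9 hundreds, 7 tens, 8 ones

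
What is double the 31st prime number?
The 31st prime number = 127
Compute 127 × 2 = 254
254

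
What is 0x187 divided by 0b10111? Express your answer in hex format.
Convert 0x187 (hexadecimal) → 1×256 + 8×16 + 7 = 391 (decimal)
Convert 0b10111 (binary) → 16 + 4 + 2 + 1 = 23 (decimal)
Compute 391 ÷ 23 = 17
Convert 17 (decimal) → 17 = 1×16 + 1 → 0x11 (hexadecimal)
0x11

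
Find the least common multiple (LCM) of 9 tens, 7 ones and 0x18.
Convert 9 tens, 7 ones (place-value notation) → 9×10 + 7 = 97 (decimal)
Convert 0x18 (hexadecimal) → 1×16 + 8 = 24 (decimal)
Compute lcm(97, 24) = 2328
2328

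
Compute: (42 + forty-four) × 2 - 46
Convert forty-four (English words) → 44 (decimal)
Expression in decimal: (42 + 44) × 2 - 46
Parentheses first: 42 + 44 = 86
Multiply: 86 × 2 = 172
Subtract: 172 - 46 = 126
126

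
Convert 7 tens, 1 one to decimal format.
Convert 7 tens, 1 one (place-value notation) → 7×10 + 1 = 71 (decimal)
71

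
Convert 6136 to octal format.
Convert 6136 (decimal) → 6136 = 1×4096 + 3×512 + 7×64 + 7×8 → 0o13770 (octal)
0o13770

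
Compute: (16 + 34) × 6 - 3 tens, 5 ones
Convert 3 tens, 5 ones (place-value notation) → 3×10 + 5 = 35 (decimal)
Expression in decimal: (16 + 34) × 6 - 35
Parentheses first: 16 + 34 = 50
Multiply: 50 × 6 = 300
Subtract: 300 - 35 = 265
265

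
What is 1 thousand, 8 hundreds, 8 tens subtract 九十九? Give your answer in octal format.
Convert 1 thousand, 8 hundreds, 8 tens (place-value notation) → 1×1000 + 8×100 + 8×10 = 1880 (decimal)
Convert 九十九 (Chinese numeral) → 9×10 + 9 = 99 (decimal)
Compute 1880 - 99 = 1781
Convert 1781 (decimal) → 1781 = 3×512 + 3×64 + 6×8 + 5 → 0o3365 (octal)
0o3365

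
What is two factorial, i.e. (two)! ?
Convert two (English words) → 2 (decimal)
Compute 2! = 2
2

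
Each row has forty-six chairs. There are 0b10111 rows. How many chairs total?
Convert forty-six (English words) → 46 (decimal)
Convert 0b10111 (binary) → 16 + 4 + 2 + 1 = 23 (decimal)
Compute 46 × 23 = 1058
1058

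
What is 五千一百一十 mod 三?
Convert 五千一百一十 (Chinese numeral) → 5×1000 + 1×100 + 1×10 = 5110 (decimal)
Convert 三 (Chinese numeral) → 3 (decimal)
Compute 5110 mod 3 = 1
1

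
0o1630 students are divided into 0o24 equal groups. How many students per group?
Convert 0o1630 (octal) → 1×512 + 6×64 + 3×8 = 920 (decimal)
Convert 0o24 (octal) → 2×8 + 4 = 20 (decimal)
Compute 920 ÷ 20 = 46
46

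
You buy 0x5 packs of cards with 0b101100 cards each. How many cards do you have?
Convert 0b101100 (binary) → 32 + 8 + 4 = 44 (decimal)
Convert 0x5 (hexadecimal) → 5 (decimal)
Compute 44 × 5 = 220
220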